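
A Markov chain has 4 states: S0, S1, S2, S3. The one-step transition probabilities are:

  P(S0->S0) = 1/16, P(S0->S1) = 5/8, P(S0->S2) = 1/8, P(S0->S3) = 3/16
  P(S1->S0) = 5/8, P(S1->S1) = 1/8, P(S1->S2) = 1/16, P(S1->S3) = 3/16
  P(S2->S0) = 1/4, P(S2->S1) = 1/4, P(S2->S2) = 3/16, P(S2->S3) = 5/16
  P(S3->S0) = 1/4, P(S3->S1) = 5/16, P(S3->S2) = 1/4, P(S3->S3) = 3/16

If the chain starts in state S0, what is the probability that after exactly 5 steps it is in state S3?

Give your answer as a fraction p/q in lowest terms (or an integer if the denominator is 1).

Answer: 107049/524288

Derivation:
Computing P^5 by repeated multiplication:
P^1 =
  S0: [1/16, 5/8, 1/8, 3/16]
  S1: [5/8, 1/8, 1/16, 3/16]
  S2: [1/4, 1/4, 3/16, 5/16]
  S3: [1/4, 5/16, 1/4, 3/16]
P^2 =
  S0: [121/256, 53/256, 15/128, 13/64]
  S1: [23/128, 123/256, 37/256, 25/128]
  S2: [19/64, 85/256, 41/256, 27/128]
  S3: [41/128, 81/256, 37/256, 7/32]
P^3 =
  S0: [979/4096, 53/128, 593/4096, 207/1024]
  S1: [203/512, 69/256, 263/2048, 421/2048]
  S2: [653/2048, 341/1024, 9/64, 425/2048]
  S3: [79/256, 705/2048, 145/1024, 421/2048]
P^4 =
  S0: [23623/65536, 9847/32768, 8745/65536, 6737/32768]
  S1: [2267/8192, 12381/32768, 4649/32768, 3335/16384]
  S2: [10325/32768, 11171/32768, 569/4096, 105/512]
  S3: [5263/16384, 10995/32768, 4523/32768, 1681/8192]
P^5 =
  S0: [309439/1048576, 23623/65536, 147071/1048576, 107049/524288]
  S1: [89077/262144, 41847/131072, 8893/65536, 53801/262144]
  S2: [167123/524288, 22175/65536, 72357/524288, 6713/32768]
  S3: [20683/65536, 89481/262144, 1133/8192, 53675/262144]

(P^5)[S0 -> S3] = 107049/524288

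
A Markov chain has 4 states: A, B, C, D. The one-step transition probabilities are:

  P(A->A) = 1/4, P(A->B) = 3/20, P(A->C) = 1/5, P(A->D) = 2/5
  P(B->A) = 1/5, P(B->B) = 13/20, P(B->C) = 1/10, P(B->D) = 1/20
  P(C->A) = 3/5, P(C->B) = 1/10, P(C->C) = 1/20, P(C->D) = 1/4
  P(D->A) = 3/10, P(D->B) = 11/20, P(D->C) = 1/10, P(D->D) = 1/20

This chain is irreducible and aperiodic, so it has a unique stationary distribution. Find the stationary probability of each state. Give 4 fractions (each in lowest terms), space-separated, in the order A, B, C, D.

Answer: 7/25 149/350 64/525 181/1050

Derivation:
The stationary distribution satisfies pi = pi * P, i.e.:
  pi_A = 1/4*pi_A + 1/5*pi_B + 3/5*pi_C + 3/10*pi_D
  pi_B = 3/20*pi_A + 13/20*pi_B + 1/10*pi_C + 11/20*pi_D
  pi_C = 1/5*pi_A + 1/10*pi_B + 1/20*pi_C + 1/10*pi_D
  pi_D = 2/5*pi_A + 1/20*pi_B + 1/4*pi_C + 1/20*pi_D
with normalization: pi_A + pi_B + pi_C + pi_D = 1.

Using the first 3 balance equations plus normalization, the linear system A*pi = b is:
  [-3/4, 1/5, 3/5, 3/10] . pi = 0
  [3/20, -7/20, 1/10, 11/20] . pi = 0
  [1/5, 1/10, -19/20, 1/10] . pi = 0
  [1, 1, 1, 1] . pi = 1

Solving yields:
  pi_A = 7/25
  pi_B = 149/350
  pi_C = 64/525
  pi_D = 181/1050

Verification (pi * P):
  7/25*1/4 + 149/350*1/5 + 64/525*3/5 + 181/1050*3/10 = 7/25 = pi_A  (ok)
  7/25*3/20 + 149/350*13/20 + 64/525*1/10 + 181/1050*11/20 = 149/350 = pi_B  (ok)
  7/25*1/5 + 149/350*1/10 + 64/525*1/20 + 181/1050*1/10 = 64/525 = pi_C  (ok)
  7/25*2/5 + 149/350*1/20 + 64/525*1/4 + 181/1050*1/20 = 181/1050 = pi_D  (ok)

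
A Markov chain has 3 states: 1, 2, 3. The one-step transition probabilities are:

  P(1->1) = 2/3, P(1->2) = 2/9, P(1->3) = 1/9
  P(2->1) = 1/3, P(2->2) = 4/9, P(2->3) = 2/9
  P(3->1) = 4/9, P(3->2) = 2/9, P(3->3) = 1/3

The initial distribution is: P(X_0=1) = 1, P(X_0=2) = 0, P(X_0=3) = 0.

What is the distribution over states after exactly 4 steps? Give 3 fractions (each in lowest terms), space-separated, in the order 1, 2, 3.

Answer: 1166/2187 1870/6561 1193/6561

Derivation:
Propagating the distribution step by step (d_{t+1} = d_t * P):
d_0 = (1=1, 2=0, 3=0)
  d_1[1] = 1*2/3 + 0*1/3 + 0*4/9 = 2/3
  d_1[2] = 1*2/9 + 0*4/9 + 0*2/9 = 2/9
  d_1[3] = 1*1/9 + 0*2/9 + 0*1/3 = 1/9
d_1 = (1=2/3, 2=2/9, 3=1/9)
  d_2[1] = 2/3*2/3 + 2/9*1/3 + 1/9*4/9 = 46/81
  d_2[2] = 2/3*2/9 + 2/9*4/9 + 1/9*2/9 = 22/81
  d_2[3] = 2/3*1/9 + 2/9*2/9 + 1/9*1/3 = 13/81
d_2 = (1=46/81, 2=22/81, 3=13/81)
  d_3[1] = 46/81*2/3 + 22/81*1/3 + 13/81*4/9 = 394/729
  d_3[2] = 46/81*2/9 + 22/81*4/9 + 13/81*2/9 = 206/729
  d_3[3] = 46/81*1/9 + 22/81*2/9 + 13/81*1/3 = 43/243
d_3 = (1=394/729, 2=206/729, 3=43/243)
  d_4[1] = 394/729*2/3 + 206/729*1/3 + 43/243*4/9 = 1166/2187
  d_4[2] = 394/729*2/9 + 206/729*4/9 + 43/243*2/9 = 1870/6561
  d_4[3] = 394/729*1/9 + 206/729*2/9 + 43/243*1/3 = 1193/6561
d_4 = (1=1166/2187, 2=1870/6561, 3=1193/6561)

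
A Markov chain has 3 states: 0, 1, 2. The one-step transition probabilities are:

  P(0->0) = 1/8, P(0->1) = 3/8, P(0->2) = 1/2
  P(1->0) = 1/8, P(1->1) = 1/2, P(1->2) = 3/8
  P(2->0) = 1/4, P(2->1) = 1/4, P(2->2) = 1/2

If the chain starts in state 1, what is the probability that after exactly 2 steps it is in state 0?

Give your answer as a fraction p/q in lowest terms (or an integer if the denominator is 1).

Computing P^2 by repeated multiplication:
P^1 =
  0: [1/8, 3/8, 1/2]
  1: [1/8, 1/2, 3/8]
  2: [1/4, 1/4, 1/2]
P^2 =
  0: [3/16, 23/64, 29/64]
  1: [11/64, 25/64, 7/16]
  2: [3/16, 11/32, 15/32]

(P^2)[1 -> 0] = 11/64

Answer: 11/64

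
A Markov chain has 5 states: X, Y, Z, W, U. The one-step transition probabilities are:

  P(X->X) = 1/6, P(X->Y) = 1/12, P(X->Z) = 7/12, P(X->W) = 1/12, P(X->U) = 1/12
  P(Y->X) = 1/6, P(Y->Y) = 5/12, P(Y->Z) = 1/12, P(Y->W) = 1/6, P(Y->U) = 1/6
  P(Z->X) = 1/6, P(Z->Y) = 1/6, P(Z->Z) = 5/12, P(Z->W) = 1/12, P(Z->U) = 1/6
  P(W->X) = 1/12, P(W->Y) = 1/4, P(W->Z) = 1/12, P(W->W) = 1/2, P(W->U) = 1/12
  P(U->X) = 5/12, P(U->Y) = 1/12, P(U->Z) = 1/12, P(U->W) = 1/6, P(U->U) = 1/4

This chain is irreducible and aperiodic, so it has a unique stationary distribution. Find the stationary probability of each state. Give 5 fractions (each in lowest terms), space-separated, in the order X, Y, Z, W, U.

Answer: 791/4222 436/2111 1121/4222 1633/8444 1243/8444

Derivation:
The stationary distribution satisfies pi = pi * P, i.e.:
  pi_X = 1/6*pi_X + 1/6*pi_Y + 1/6*pi_Z + 1/12*pi_W + 5/12*pi_U
  pi_Y = 1/12*pi_X + 5/12*pi_Y + 1/6*pi_Z + 1/4*pi_W + 1/12*pi_U
  pi_Z = 7/12*pi_X + 1/12*pi_Y + 5/12*pi_Z + 1/12*pi_W + 1/12*pi_U
  pi_W = 1/12*pi_X + 1/6*pi_Y + 1/12*pi_Z + 1/2*pi_W + 1/6*pi_U
  pi_U = 1/12*pi_X + 1/6*pi_Y + 1/6*pi_Z + 1/12*pi_W + 1/4*pi_U
with normalization: pi_X + pi_Y + pi_Z + pi_W + pi_U = 1.

Using the first 4 balance equations plus normalization, the linear system A*pi = b is:
  [-5/6, 1/6, 1/6, 1/12, 5/12] . pi = 0
  [1/12, -7/12, 1/6, 1/4, 1/12] . pi = 0
  [7/12, 1/12, -7/12, 1/12, 1/12] . pi = 0
  [1/12, 1/6, 1/12, -1/2, 1/6] . pi = 0
  [1, 1, 1, 1, 1] . pi = 1

Solving yields:
  pi_X = 791/4222
  pi_Y = 436/2111
  pi_Z = 1121/4222
  pi_W = 1633/8444
  pi_U = 1243/8444

Verification (pi * P):
  791/4222*1/6 + 436/2111*1/6 + 1121/4222*1/6 + 1633/8444*1/12 + 1243/8444*5/12 = 791/4222 = pi_X  (ok)
  791/4222*1/12 + 436/2111*5/12 + 1121/4222*1/6 + 1633/8444*1/4 + 1243/8444*1/12 = 436/2111 = pi_Y  (ok)
  791/4222*7/12 + 436/2111*1/12 + 1121/4222*5/12 + 1633/8444*1/12 + 1243/8444*1/12 = 1121/4222 = pi_Z  (ok)
  791/4222*1/12 + 436/2111*1/6 + 1121/4222*1/12 + 1633/8444*1/2 + 1243/8444*1/6 = 1633/8444 = pi_W  (ok)
  791/4222*1/12 + 436/2111*1/6 + 1121/4222*1/6 + 1633/8444*1/12 + 1243/8444*1/4 = 1243/8444 = pi_U  (ok)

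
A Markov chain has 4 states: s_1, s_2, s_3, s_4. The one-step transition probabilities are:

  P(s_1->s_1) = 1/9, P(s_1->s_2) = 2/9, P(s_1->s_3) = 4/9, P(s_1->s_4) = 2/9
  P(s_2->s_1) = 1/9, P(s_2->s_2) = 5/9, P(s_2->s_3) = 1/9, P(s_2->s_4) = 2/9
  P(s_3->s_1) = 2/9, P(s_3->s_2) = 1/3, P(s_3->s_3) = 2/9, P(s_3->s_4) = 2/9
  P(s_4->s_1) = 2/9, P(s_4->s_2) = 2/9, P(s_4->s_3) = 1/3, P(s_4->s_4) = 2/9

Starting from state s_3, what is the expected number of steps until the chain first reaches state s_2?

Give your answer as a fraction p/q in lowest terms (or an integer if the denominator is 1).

Answer: 405/116

Derivation:
Let h_i = expected steps to first reach s_2 from state i.
Boundary: h_s_2 = 0.
First-step equations for the other states:
  h_s_1 = 1 + 1/9*h_s_1 + 2/9*h_s_2 + 4/9*h_s_3 + 2/9*h_s_4
  h_s_3 = 1 + 2/9*h_s_1 + 1/3*h_s_2 + 2/9*h_s_3 + 2/9*h_s_4
  h_s_4 = 1 + 2/9*h_s_1 + 2/9*h_s_2 + 1/3*h_s_3 + 2/9*h_s_4

Substituting h_s_2 = 0 and rearranging gives the linear system (I - Q) h = 1:
  [8/9, -4/9, -2/9] . (h_s_1, h_s_3, h_s_4) = 1
  [-2/9, 7/9, -2/9] . (h_s_1, h_s_3, h_s_4) = 1
  [-2/9, -1/3, 7/9] . (h_s_1, h_s_3, h_s_4) = 1

Solving yields:
  h_s_1 = 891/232
  h_s_3 = 405/116
  h_s_4 = 225/58

Starting state is s_3, so the expected hitting time is h_s_3 = 405/116.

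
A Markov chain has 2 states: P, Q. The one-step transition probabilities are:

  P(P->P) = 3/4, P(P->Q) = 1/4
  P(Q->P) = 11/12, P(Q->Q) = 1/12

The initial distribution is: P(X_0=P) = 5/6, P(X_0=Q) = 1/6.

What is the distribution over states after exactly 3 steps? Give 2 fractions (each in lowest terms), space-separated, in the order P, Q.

Propagating the distribution step by step (d_{t+1} = d_t * P):
d_0 = (P=5/6, Q=1/6)
  d_1[P] = 5/6*3/4 + 1/6*11/12 = 7/9
  d_1[Q] = 5/6*1/4 + 1/6*1/12 = 2/9
d_1 = (P=7/9, Q=2/9)
  d_2[P] = 7/9*3/4 + 2/9*11/12 = 85/108
  d_2[Q] = 7/9*1/4 + 2/9*1/12 = 23/108
d_2 = (P=85/108, Q=23/108)
  d_3[P] = 85/108*3/4 + 23/108*11/12 = 509/648
  d_3[Q] = 85/108*1/4 + 23/108*1/12 = 139/648
d_3 = (P=509/648, Q=139/648)

Answer: 509/648 139/648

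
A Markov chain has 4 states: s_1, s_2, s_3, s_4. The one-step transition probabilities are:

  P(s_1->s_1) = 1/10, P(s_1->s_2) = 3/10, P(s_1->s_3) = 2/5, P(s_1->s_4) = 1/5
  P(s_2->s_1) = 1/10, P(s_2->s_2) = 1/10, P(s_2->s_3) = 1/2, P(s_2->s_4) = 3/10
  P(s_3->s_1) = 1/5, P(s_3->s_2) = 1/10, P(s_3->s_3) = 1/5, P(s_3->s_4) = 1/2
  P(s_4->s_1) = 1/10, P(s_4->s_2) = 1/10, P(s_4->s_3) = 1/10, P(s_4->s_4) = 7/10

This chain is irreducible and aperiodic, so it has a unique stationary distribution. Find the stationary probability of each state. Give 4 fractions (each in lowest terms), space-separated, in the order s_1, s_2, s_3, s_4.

Answer: 52/431 107/862 89/431 473/862

Derivation:
The stationary distribution satisfies pi = pi * P, i.e.:
  pi_s_1 = 1/10*pi_s_1 + 1/10*pi_s_2 + 1/5*pi_s_3 + 1/10*pi_s_4
  pi_s_2 = 3/10*pi_s_1 + 1/10*pi_s_2 + 1/10*pi_s_3 + 1/10*pi_s_4
  pi_s_3 = 2/5*pi_s_1 + 1/2*pi_s_2 + 1/5*pi_s_3 + 1/10*pi_s_4
  pi_s_4 = 1/5*pi_s_1 + 3/10*pi_s_2 + 1/2*pi_s_3 + 7/10*pi_s_4
with normalization: pi_s_1 + pi_s_2 + pi_s_3 + pi_s_4 = 1.

Using the first 3 balance equations plus normalization, the linear system A*pi = b is:
  [-9/10, 1/10, 1/5, 1/10] . pi = 0
  [3/10, -9/10, 1/10, 1/10] . pi = 0
  [2/5, 1/2, -4/5, 1/10] . pi = 0
  [1, 1, 1, 1] . pi = 1

Solving yields:
  pi_s_1 = 52/431
  pi_s_2 = 107/862
  pi_s_3 = 89/431
  pi_s_4 = 473/862

Verification (pi * P):
  52/431*1/10 + 107/862*1/10 + 89/431*1/5 + 473/862*1/10 = 52/431 = pi_s_1  (ok)
  52/431*3/10 + 107/862*1/10 + 89/431*1/10 + 473/862*1/10 = 107/862 = pi_s_2  (ok)
  52/431*2/5 + 107/862*1/2 + 89/431*1/5 + 473/862*1/10 = 89/431 = pi_s_3  (ok)
  52/431*1/5 + 107/862*3/10 + 89/431*1/2 + 473/862*7/10 = 473/862 = pi_s_4  (ok)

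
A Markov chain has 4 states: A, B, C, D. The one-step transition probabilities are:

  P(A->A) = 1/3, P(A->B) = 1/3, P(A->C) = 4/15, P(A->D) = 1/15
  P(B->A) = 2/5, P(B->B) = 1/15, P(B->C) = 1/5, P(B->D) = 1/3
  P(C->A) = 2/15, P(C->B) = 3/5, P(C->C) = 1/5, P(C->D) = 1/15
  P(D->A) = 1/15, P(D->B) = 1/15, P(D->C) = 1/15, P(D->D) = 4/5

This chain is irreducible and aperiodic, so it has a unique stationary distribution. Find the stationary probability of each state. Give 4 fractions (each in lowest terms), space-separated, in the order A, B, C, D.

The stationary distribution satisfies pi = pi * P, i.e.:
  pi_A = 1/3*pi_A + 2/5*pi_B + 2/15*pi_C + 1/15*pi_D
  pi_B = 1/3*pi_A + 1/15*pi_B + 3/5*pi_C + 1/15*pi_D
  pi_C = 4/15*pi_A + 1/5*pi_B + 1/5*pi_C + 1/15*pi_D
  pi_D = 1/15*pi_A + 1/3*pi_B + 1/15*pi_C + 4/5*pi_D
with normalization: pi_A + pi_B + pi_C + pi_D = 1.

Using the first 3 balance equations plus normalization, the linear system A*pi = b is:
  [-2/3, 2/5, 2/15, 1/15] . pi = 0
  [1/3, -14/15, 3/5, 1/15] . pi = 0
  [4/15, 1/5, -4/5, 1/15] . pi = 0
  [1, 1, 1, 1] . pi = 1

Solving yields:
  pi_A = 301/1536
  pi_B = 77/384
  pi_C = 235/1536
  pi_D = 173/384

Verification (pi * P):
  301/1536*1/3 + 77/384*2/5 + 235/1536*2/15 + 173/384*1/15 = 301/1536 = pi_A  (ok)
  301/1536*1/3 + 77/384*1/15 + 235/1536*3/5 + 173/384*1/15 = 77/384 = pi_B  (ok)
  301/1536*4/15 + 77/384*1/5 + 235/1536*1/5 + 173/384*1/15 = 235/1536 = pi_C  (ok)
  301/1536*1/15 + 77/384*1/3 + 235/1536*1/15 + 173/384*4/5 = 173/384 = pi_D  (ok)

Answer: 301/1536 77/384 235/1536 173/384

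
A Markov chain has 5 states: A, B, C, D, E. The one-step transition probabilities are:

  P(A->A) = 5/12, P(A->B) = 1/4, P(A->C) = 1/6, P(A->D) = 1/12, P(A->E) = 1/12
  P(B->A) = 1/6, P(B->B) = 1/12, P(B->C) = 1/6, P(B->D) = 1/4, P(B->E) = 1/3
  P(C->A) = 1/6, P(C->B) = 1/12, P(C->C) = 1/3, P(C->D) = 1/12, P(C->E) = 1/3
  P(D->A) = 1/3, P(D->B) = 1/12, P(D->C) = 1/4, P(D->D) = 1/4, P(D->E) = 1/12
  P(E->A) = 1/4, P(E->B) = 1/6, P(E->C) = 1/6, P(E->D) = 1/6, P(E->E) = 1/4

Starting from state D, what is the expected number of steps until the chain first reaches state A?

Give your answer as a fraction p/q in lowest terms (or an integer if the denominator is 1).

Let h_i = expected steps to first reach A from state i.
Boundary: h_A = 0.
First-step equations for the other states:
  h_B = 1 + 1/6*h_A + 1/12*h_B + 1/6*h_C + 1/4*h_D + 1/3*h_E
  h_C = 1 + 1/6*h_A + 1/12*h_B + 1/3*h_C + 1/12*h_D + 1/3*h_E
  h_D = 1 + 1/3*h_A + 1/12*h_B + 1/4*h_C + 1/4*h_D + 1/12*h_E
  h_E = 1 + 1/4*h_A + 1/6*h_B + 1/6*h_C + 1/6*h_D + 1/4*h_E

Substituting h_A = 0 and rearranging gives the linear system (I - Q) h = 1:
  [11/12, -1/6, -1/4, -1/3] . (h_B, h_C, h_D, h_E) = 1
  [-1/12, 2/3, -1/12, -1/3] . (h_B, h_C, h_D, h_E) = 1
  [-1/12, -1/4, 3/4, -1/12] . (h_B, h_C, h_D, h_E) = 1
  [-1/6, -1/6, -1/6, 3/4] . (h_B, h_C, h_D, h_E) = 1

Solving yields:
  h_B = 9336/2059
  h_C = 9612/2059
  h_D = 7956/2059
  h_E = 8724/2059

Starting state is D, so the expected hitting time is h_D = 7956/2059.

Answer: 7956/2059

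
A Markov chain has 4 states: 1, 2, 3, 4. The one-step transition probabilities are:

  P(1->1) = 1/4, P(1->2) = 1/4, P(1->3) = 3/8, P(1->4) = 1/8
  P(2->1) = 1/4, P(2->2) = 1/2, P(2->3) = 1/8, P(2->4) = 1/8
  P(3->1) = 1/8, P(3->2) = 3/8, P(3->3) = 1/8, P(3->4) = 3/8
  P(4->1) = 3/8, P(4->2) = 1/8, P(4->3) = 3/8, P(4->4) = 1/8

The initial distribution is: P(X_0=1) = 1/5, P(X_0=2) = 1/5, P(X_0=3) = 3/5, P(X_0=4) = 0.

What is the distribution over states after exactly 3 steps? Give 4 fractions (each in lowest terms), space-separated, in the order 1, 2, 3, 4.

Propagating the distribution step by step (d_{t+1} = d_t * P):
d_0 = (1=1/5, 2=1/5, 3=3/5, 4=0)
  d_1[1] = 1/5*1/4 + 1/5*1/4 + 3/5*1/8 + 0*3/8 = 7/40
  d_1[2] = 1/5*1/4 + 1/5*1/2 + 3/5*3/8 + 0*1/8 = 3/8
  d_1[3] = 1/5*3/8 + 1/5*1/8 + 3/5*1/8 + 0*3/8 = 7/40
  d_1[4] = 1/5*1/8 + 1/5*1/8 + 3/5*3/8 + 0*1/8 = 11/40
d_1 = (1=7/40, 2=3/8, 3=7/40, 4=11/40)
  d_2[1] = 7/40*1/4 + 3/8*1/4 + 7/40*1/8 + 11/40*3/8 = 21/80
  d_2[2] = 7/40*1/4 + 3/8*1/2 + 7/40*3/8 + 11/40*1/8 = 53/160
  d_2[3] = 7/40*3/8 + 3/8*1/8 + 7/40*1/8 + 11/40*3/8 = 19/80
  d_2[4] = 7/40*1/8 + 3/8*1/8 + 7/40*3/8 + 11/40*1/8 = 27/160
d_2 = (1=21/80, 2=53/160, 3=19/80, 4=27/160)
  d_3[1] = 21/80*1/4 + 53/160*1/4 + 19/80*1/8 + 27/160*3/8 = 309/1280
  d_3[2] = 21/80*1/4 + 53/160*1/2 + 19/80*3/8 + 27/160*1/8 = 437/1280
  d_3[3] = 21/80*3/8 + 53/160*1/8 + 19/80*1/8 + 27/160*3/8 = 149/640
  d_3[4] = 21/80*1/8 + 53/160*1/8 + 19/80*3/8 + 27/160*1/8 = 59/320
d_3 = (1=309/1280, 2=437/1280, 3=149/640, 4=59/320)

Answer: 309/1280 437/1280 149/640 59/320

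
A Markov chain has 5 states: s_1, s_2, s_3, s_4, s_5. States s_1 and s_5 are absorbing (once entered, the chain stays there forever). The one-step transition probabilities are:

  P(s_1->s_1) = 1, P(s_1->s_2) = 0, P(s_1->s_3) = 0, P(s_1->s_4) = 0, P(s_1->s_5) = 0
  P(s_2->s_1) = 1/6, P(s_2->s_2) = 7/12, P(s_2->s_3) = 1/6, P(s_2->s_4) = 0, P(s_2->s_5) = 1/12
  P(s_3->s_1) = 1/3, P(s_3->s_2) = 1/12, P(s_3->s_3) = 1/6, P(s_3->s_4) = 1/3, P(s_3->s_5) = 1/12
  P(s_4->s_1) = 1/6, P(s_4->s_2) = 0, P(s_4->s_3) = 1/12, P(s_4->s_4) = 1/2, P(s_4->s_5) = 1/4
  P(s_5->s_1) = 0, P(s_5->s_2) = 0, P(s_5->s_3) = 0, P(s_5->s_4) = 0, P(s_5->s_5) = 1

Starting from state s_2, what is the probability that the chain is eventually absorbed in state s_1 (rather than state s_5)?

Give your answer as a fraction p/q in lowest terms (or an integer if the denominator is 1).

Answer: 44/67

Derivation:
Let a_i = P(absorbed in s_1 | start in state i).
Boundary conditions: a_s_1 = 1, a_s_5 = 0.
For each transient state i, a_i = sum_j P(i->j) * a_j:
  a_s_2 = 1/6*a_s_1 + 7/12*a_s_2 + 1/6*a_s_3 + 0*a_s_4 + 1/12*a_s_5
  a_s_3 = 1/3*a_s_1 + 1/12*a_s_2 + 1/6*a_s_3 + 1/3*a_s_4 + 1/12*a_s_5
  a_s_4 = 1/6*a_s_1 + 0*a_s_2 + 1/12*a_s_3 + 1/2*a_s_4 + 1/4*a_s_5

Substituting a_s_1 = 1 and a_s_5 = 0, rearrange to (I - Q) a = r where r[i] = P(i -> s_1):
  [5/12, -1/6, 0] . (a_s_2, a_s_3, a_s_4) = 1/6
  [-1/12, 5/6, -1/3] . (a_s_2, a_s_3, a_s_4) = 1/3
  [0, -1/12, 1/2] . (a_s_2, a_s_3, a_s_4) = 1/6

Solving yields:
  a_s_2 = 44/67
  a_s_3 = 43/67
  a_s_4 = 59/134

Starting state is s_2, so the absorption probability is a_s_2 = 44/67.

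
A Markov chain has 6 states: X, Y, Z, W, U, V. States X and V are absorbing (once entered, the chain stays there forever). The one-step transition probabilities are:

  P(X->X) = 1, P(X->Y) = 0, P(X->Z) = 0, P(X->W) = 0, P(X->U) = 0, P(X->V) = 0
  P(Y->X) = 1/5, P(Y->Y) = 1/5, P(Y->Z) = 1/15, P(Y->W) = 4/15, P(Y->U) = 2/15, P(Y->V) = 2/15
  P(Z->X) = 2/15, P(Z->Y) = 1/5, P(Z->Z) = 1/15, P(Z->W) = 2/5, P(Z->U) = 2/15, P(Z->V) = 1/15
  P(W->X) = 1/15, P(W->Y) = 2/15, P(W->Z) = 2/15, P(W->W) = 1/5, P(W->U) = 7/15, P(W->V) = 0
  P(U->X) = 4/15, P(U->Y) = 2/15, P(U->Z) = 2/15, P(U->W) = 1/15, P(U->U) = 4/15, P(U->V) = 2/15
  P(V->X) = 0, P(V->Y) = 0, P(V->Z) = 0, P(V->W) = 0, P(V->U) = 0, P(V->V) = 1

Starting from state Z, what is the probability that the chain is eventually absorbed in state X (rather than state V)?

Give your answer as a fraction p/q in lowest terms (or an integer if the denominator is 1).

Let a_i = P(absorbed in X | start in state i).
Boundary conditions: a_X = 1, a_V = 0.
For each transient state i, a_i = sum_j P(i->j) * a_j:
  a_Y = 1/5*a_X + 1/5*a_Y + 1/15*a_Z + 4/15*a_W + 2/15*a_U + 2/15*a_V
  a_Z = 2/15*a_X + 1/5*a_Y + 1/15*a_Z + 2/5*a_W + 2/15*a_U + 1/15*a_V
  a_W = 1/15*a_X + 2/15*a_Y + 2/15*a_Z + 1/5*a_W + 7/15*a_U + 0*a_V
  a_U = 4/15*a_X + 2/15*a_Y + 2/15*a_Z + 1/15*a_W + 4/15*a_U + 2/15*a_V

Substituting a_X = 1 and a_V = 0, rearrange to (I - Q) a = r where r[i] = P(i -> X):
  [4/5, -1/15, -4/15, -2/15] . (a_Y, a_Z, a_W, a_U) = 1/5
  [-1/5, 14/15, -2/5, -2/15] . (a_Y, a_Z, a_W, a_U) = 2/15
  [-2/15, -2/15, 4/5, -7/15] . (a_Y, a_Z, a_W, a_U) = 1/15
  [-2/15, -2/15, -1/15, 11/15] . (a_Y, a_Z, a_W, a_U) = 4/15

Solving yields:
  a_Y = 2984/4603
  a_Z = 9307/13809
  a_W = 3189/4603
  a_U = 9211/13809

Starting state is Z, so the absorption probability is a_Z = 9307/13809.

Answer: 9307/13809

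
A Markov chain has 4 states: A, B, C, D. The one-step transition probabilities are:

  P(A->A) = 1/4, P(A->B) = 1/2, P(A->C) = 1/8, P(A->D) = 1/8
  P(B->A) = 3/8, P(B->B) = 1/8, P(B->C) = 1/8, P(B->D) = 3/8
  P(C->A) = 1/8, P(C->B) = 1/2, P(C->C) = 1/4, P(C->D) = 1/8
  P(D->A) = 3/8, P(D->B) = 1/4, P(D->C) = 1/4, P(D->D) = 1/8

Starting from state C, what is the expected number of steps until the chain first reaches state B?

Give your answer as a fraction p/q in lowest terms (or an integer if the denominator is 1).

Answer: 32/15

Derivation:
Let h_i = expected steps to first reach B from state i.
Boundary: h_B = 0.
First-step equations for the other states:
  h_A = 1 + 1/4*h_A + 1/2*h_B + 1/8*h_C + 1/8*h_D
  h_C = 1 + 1/8*h_A + 1/2*h_B + 1/4*h_C + 1/8*h_D
  h_D = 1 + 3/8*h_A + 1/4*h_B + 1/4*h_C + 1/8*h_D

Substituting h_B = 0 and rearranging gives the linear system (I - Q) h = 1:
  [3/4, -1/8, -1/8] . (h_A, h_C, h_D) = 1
  [-1/8, 3/4, -1/8] . (h_A, h_C, h_D) = 1
  [-3/8, -1/4, 7/8] . (h_A, h_C, h_D) = 1

Solving yields:
  h_A = 32/15
  h_C = 32/15
  h_D = 8/3

Starting state is C, so the expected hitting time is h_C = 32/15.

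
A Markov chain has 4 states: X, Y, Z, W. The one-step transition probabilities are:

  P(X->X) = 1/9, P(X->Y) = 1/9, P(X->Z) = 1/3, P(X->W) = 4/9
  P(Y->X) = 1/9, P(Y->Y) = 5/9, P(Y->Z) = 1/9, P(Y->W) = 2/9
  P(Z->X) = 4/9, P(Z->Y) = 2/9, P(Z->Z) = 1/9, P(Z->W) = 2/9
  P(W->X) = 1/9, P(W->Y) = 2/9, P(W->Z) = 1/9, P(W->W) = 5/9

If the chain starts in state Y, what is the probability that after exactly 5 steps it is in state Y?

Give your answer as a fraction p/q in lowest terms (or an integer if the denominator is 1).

Answer: 2036/6561

Derivation:
Computing P^5 by repeated multiplication:
P^1 =
  X: [1/9, 1/9, 1/3, 4/9]
  Y: [1/9, 5/9, 1/9, 2/9]
  Z: [4/9, 2/9, 1/9, 2/9]
  W: [1/9, 2/9, 1/9, 5/9]
P^2 =
  X: [2/9, 20/81, 11/81, 32/81]
  Y: [4/27, 32/81, 11/81, 26/81]
  Z: [4/27, 20/81, 17/81, 32/81]
  W: [4/27, 23/81, 11/81, 35/81]
P^3 =
  X: [38/243, 68/243, 13/81, 98/243]
  Y: [38/243, 82/243, 35/243, 88/243]
  Z: [44/243, 70/243, 35/243, 94/243]
  W: [38/243, 73/243, 35/243, 97/243]
P^4 =
  X: [40/243, 652/2187, 319/2187, 856/2187]
  Y: [116/729, 694/2187, 319/2187, 826/2187]
  Z: [116/729, 652/2187, 331/2187, 856/2187]
  W: [116/729, 667/2187, 319/2187, 853/2187]
P^5 =
  X: [1048/6561, 1990/6561, 323/2187, 2554/6561]
  Y: [1048/6561, 2036/6561, 961/6561, 2516/6561]
  Z: [1060/6561, 1994/6561, 961/6561, 2546/6561]
  W: [1048/6561, 2009/6561, 961/6561, 2543/6561]

(P^5)[Y -> Y] = 2036/6561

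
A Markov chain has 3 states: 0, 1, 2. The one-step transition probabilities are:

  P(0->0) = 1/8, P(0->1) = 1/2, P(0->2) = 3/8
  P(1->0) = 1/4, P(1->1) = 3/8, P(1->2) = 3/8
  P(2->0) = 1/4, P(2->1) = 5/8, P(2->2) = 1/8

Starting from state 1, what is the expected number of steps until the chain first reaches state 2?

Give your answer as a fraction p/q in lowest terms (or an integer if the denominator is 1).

Let h_i = expected steps to first reach 2 from state i.
Boundary: h_2 = 0.
First-step equations for the other states:
  h_0 = 1 + 1/8*h_0 + 1/2*h_1 + 3/8*h_2
  h_1 = 1 + 1/4*h_0 + 3/8*h_1 + 3/8*h_2

Substituting h_2 = 0 and rearranging gives the linear system (I - Q) h = 1:
  [7/8, -1/2] . (h_0, h_1) = 1
  [-1/4, 5/8] . (h_0, h_1) = 1

Solving yields:
  h_0 = 8/3
  h_1 = 8/3

Starting state is 1, so the expected hitting time is h_1 = 8/3.

Answer: 8/3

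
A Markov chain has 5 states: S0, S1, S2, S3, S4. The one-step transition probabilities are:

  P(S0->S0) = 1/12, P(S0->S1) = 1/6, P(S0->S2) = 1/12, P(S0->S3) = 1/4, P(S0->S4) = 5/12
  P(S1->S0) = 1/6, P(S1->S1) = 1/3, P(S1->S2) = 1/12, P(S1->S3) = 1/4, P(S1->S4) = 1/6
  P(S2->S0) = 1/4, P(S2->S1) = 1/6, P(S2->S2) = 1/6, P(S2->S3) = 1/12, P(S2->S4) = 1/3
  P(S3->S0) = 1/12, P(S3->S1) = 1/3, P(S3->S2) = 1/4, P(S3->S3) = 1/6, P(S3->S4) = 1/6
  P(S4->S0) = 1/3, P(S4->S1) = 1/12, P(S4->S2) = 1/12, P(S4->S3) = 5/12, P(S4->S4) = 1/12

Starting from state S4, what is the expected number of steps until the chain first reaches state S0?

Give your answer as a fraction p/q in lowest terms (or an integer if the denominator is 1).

Let h_i = expected steps to first reach S0 from state i.
Boundary: h_S0 = 0.
First-step equations for the other states:
  h_S1 = 1 + 1/6*h_S0 + 1/3*h_S1 + 1/12*h_S2 + 1/4*h_S3 + 1/6*h_S4
  h_S2 = 1 + 1/4*h_S0 + 1/6*h_S1 + 1/6*h_S2 + 1/12*h_S3 + 1/3*h_S4
  h_S3 = 1 + 1/12*h_S0 + 1/3*h_S1 + 1/4*h_S2 + 1/6*h_S3 + 1/6*h_S4
  h_S4 = 1 + 1/3*h_S0 + 1/12*h_S1 + 1/12*h_S2 + 5/12*h_S3 + 1/12*h_S4

Substituting h_S0 = 0 and rearranging gives the linear system (I - Q) h = 1:
  [2/3, -1/12, -1/4, -1/6] . (h_S1, h_S2, h_S3, h_S4) = 1
  [-1/6, 5/6, -1/12, -1/3] . (h_S1, h_S2, h_S3, h_S4) = 1
  [-1/3, -1/4, 5/6, -1/6] . (h_S1, h_S2, h_S3, h_S4) = 1
  [-1/12, -1/12, -5/12, 11/12] . (h_S1, h_S2, h_S3, h_S4) = 1

Solving yields:
  h_S1 = 11418/2137
  h_S2 = 9960/2137
  h_S3 = 12072/2137
  h_S4 = 9762/2137

Starting state is S4, so the expected hitting time is h_S4 = 9762/2137.

Answer: 9762/2137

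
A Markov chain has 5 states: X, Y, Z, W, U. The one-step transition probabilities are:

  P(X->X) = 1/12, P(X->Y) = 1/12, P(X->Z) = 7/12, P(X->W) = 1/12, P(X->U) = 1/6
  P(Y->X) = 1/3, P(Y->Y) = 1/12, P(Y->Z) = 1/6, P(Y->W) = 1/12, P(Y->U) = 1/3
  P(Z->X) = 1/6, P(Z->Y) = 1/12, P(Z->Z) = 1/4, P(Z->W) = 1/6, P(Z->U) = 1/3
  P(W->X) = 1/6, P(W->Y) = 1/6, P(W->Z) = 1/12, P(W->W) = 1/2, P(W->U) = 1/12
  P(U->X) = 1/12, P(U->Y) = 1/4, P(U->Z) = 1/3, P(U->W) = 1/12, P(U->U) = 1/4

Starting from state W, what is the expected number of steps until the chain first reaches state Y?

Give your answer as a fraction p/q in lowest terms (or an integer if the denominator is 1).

Let h_i = expected steps to first reach Y from state i.
Boundary: h_Y = 0.
First-step equations for the other states:
  h_X = 1 + 1/12*h_X + 1/12*h_Y + 7/12*h_Z + 1/12*h_W + 1/6*h_U
  h_Z = 1 + 1/6*h_X + 1/12*h_Y + 1/4*h_Z + 1/6*h_W + 1/3*h_U
  h_W = 1 + 1/6*h_X + 1/6*h_Y + 1/12*h_Z + 1/2*h_W + 1/12*h_U
  h_U = 1 + 1/12*h_X + 1/4*h_Y + 1/3*h_Z + 1/12*h_W + 1/4*h_U

Substituting h_Y = 0 and rearranging gives the linear system (I - Q) h = 1:
  [11/12, -7/12, -1/12, -1/6] . (h_X, h_Z, h_W, h_U) = 1
  [-1/6, 3/4, -1/6, -1/3] . (h_X, h_Z, h_W, h_U) = 1
  [-1/6, -1/12, 1/2, -1/12] . (h_X, h_Z, h_W, h_U) = 1
  [-1/12, -1/3, -1/12, 3/4] . (h_X, h_Z, h_W, h_U) = 1

Solving yields:
  h_X = 4011/547
  h_Z = 3900/547
  h_W = 3633/547
  h_U = 3312/547

Starting state is W, so the expected hitting time is h_W = 3633/547.

Answer: 3633/547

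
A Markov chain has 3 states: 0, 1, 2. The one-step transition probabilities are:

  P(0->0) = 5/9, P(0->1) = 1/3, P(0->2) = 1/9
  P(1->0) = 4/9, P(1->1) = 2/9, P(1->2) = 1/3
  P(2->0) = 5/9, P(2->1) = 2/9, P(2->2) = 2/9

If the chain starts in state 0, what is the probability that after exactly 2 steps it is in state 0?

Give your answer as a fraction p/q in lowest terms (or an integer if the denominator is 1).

Computing P^2 by repeated multiplication:
P^1 =
  0: [5/9, 1/3, 1/9]
  1: [4/9, 2/9, 1/3]
  2: [5/9, 2/9, 2/9]
P^2 =
  0: [14/27, 23/81, 16/81]
  1: [43/81, 22/81, 16/81]
  2: [43/81, 23/81, 5/27]

(P^2)[0 -> 0] = 14/27

Answer: 14/27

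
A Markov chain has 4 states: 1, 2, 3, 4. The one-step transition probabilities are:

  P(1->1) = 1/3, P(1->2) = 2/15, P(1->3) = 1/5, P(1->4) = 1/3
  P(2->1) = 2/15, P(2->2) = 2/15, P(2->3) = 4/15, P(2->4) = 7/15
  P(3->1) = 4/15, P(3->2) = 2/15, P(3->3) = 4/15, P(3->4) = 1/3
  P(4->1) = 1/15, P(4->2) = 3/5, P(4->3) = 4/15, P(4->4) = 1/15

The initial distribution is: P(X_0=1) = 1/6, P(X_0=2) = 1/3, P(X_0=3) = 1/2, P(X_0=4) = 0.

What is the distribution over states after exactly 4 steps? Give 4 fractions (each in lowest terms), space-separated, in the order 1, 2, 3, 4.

Propagating the distribution step by step (d_{t+1} = d_t * P):
d_0 = (1=1/6, 2=1/3, 3=1/2, 4=0)
  d_1[1] = 1/6*1/3 + 1/3*2/15 + 1/2*4/15 + 0*1/15 = 7/30
  d_1[2] = 1/6*2/15 + 1/3*2/15 + 1/2*2/15 + 0*3/5 = 2/15
  d_1[3] = 1/6*1/5 + 1/3*4/15 + 1/2*4/15 + 0*4/15 = 23/90
  d_1[4] = 1/6*1/3 + 1/3*7/15 + 1/2*1/3 + 0*1/15 = 17/45
d_1 = (1=7/30, 2=2/15, 3=23/90, 4=17/45)
  d_2[1] = 7/30*1/3 + 2/15*2/15 + 23/90*4/15 + 17/45*1/15 = 17/90
  d_2[2] = 7/30*2/15 + 2/15*2/15 + 23/90*2/15 + 17/45*3/5 = 209/675
  d_2[3] = 7/30*1/5 + 2/15*4/15 + 23/90*4/15 + 17/45*4/15 = 113/450
  d_2[4] = 7/30*1/3 + 2/15*7/15 + 23/90*1/3 + 17/45*1/15 = 169/675
d_2 = (1=17/90, 2=209/675, 3=113/450, 4=169/675)
  d_3[1] = 17/90*1/3 + 209/675*2/15 + 113/450*4/15 + 169/675*1/15 = 761/4050
  d_3[2] = 17/90*2/15 + 209/675*2/15 + 113/450*2/15 + 169/675*3/5 = 2533/10125
  d_3[3] = 17/90*1/5 + 209/675*4/15 + 113/450*4/15 + 169/675*4/15 = 343/1350
  d_3[4] = 17/90*1/3 + 209/675*7/15 + 113/450*1/3 + 169/675*1/15 = 1039/3375
d_3 = (1=761/4050, 2=2533/10125, 3=343/1350, 4=1039/3375)
  d_4[1] = 761/4050*1/3 + 2533/10125*2/15 + 343/1350*4/15 + 1039/3375*1/15 = 691/3750
  d_4[2] = 761/4050*2/15 + 2533/10125*2/15 + 343/1350*2/15 + 1039/3375*3/5 = 14023/50625
  d_4[3] = 761/4050*1/5 + 2533/10125*4/15 + 343/1350*4/15 + 1039/3375*4/15 = 15439/60750
  d_4[4] = 761/4050*1/3 + 2533/10125*7/15 + 343/1350*1/3 + 1039/3375*1/15 = 43223/151875
d_4 = (1=691/3750, 2=14023/50625, 3=15439/60750, 4=43223/151875)

Answer: 691/3750 14023/50625 15439/60750 43223/151875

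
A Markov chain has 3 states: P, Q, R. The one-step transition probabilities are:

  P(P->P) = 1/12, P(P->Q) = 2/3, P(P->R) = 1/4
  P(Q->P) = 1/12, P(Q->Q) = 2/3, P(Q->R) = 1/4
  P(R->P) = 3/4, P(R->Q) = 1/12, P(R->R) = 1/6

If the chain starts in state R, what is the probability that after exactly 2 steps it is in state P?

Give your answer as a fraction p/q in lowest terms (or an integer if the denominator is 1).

Answer: 7/36

Derivation:
Computing P^2 by repeated multiplication:
P^1 =
  P: [1/12, 2/3, 1/4]
  Q: [1/12, 2/3, 1/4]
  R: [3/4, 1/12, 1/6]
P^2 =
  P: [1/4, 25/48, 11/48]
  Q: [1/4, 25/48, 11/48]
  R: [7/36, 41/72, 17/72]

(P^2)[R -> P] = 7/36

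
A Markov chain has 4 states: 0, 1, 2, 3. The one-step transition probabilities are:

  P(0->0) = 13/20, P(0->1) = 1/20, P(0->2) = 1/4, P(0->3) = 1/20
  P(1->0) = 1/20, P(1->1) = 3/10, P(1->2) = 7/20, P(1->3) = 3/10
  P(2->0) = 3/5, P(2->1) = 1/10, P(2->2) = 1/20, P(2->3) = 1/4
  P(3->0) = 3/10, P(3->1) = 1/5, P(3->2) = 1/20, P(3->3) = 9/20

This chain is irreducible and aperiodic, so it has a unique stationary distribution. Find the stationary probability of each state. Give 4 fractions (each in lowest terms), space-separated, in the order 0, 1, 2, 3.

Answer: 1047/2086 123/1043 775/4172 811/4172

Derivation:
The stationary distribution satisfies pi = pi * P, i.e.:
  pi_0 = 13/20*pi_0 + 1/20*pi_1 + 3/5*pi_2 + 3/10*pi_3
  pi_1 = 1/20*pi_0 + 3/10*pi_1 + 1/10*pi_2 + 1/5*pi_3
  pi_2 = 1/4*pi_0 + 7/20*pi_1 + 1/20*pi_2 + 1/20*pi_3
  pi_3 = 1/20*pi_0 + 3/10*pi_1 + 1/4*pi_2 + 9/20*pi_3
with normalization: pi_0 + pi_1 + pi_2 + pi_3 = 1.

Using the first 3 balance equations plus normalization, the linear system A*pi = b is:
  [-7/20, 1/20, 3/5, 3/10] . pi = 0
  [1/20, -7/10, 1/10, 1/5] . pi = 0
  [1/4, 7/20, -19/20, 1/20] . pi = 0
  [1, 1, 1, 1] . pi = 1

Solving yields:
  pi_0 = 1047/2086
  pi_1 = 123/1043
  pi_2 = 775/4172
  pi_3 = 811/4172

Verification (pi * P):
  1047/2086*13/20 + 123/1043*1/20 + 775/4172*3/5 + 811/4172*3/10 = 1047/2086 = pi_0  (ok)
  1047/2086*1/20 + 123/1043*3/10 + 775/4172*1/10 + 811/4172*1/5 = 123/1043 = pi_1  (ok)
  1047/2086*1/4 + 123/1043*7/20 + 775/4172*1/20 + 811/4172*1/20 = 775/4172 = pi_2  (ok)
  1047/2086*1/20 + 123/1043*3/10 + 775/4172*1/4 + 811/4172*9/20 = 811/4172 = pi_3  (ok)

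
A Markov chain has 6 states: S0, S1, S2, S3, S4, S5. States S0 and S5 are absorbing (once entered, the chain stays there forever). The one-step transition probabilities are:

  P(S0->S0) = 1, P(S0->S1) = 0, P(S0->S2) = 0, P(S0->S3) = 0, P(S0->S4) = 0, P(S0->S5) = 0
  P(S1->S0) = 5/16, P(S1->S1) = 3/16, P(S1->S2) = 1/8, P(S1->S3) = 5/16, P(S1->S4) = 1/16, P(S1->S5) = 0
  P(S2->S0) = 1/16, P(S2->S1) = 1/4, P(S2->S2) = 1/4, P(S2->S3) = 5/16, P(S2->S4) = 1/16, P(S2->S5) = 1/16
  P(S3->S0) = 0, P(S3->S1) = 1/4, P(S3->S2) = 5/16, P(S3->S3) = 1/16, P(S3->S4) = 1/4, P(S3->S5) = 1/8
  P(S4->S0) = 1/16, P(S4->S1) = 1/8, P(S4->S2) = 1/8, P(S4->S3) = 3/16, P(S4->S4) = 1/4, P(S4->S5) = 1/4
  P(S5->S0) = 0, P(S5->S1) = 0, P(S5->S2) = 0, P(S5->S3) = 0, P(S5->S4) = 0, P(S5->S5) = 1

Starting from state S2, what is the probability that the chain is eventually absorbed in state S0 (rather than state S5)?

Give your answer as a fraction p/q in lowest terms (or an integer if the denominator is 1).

Let a_i = P(absorbed in S0 | start in state i).
Boundary conditions: a_S0 = 1, a_S5 = 0.
For each transient state i, a_i = sum_j P(i->j) * a_j:
  a_S1 = 5/16*a_S0 + 3/16*a_S1 + 1/8*a_S2 + 5/16*a_S3 + 1/16*a_S4 + 0*a_S5
  a_S2 = 1/16*a_S0 + 1/4*a_S1 + 1/4*a_S2 + 5/16*a_S3 + 1/16*a_S4 + 1/16*a_S5
  a_S3 = 0*a_S0 + 1/4*a_S1 + 5/16*a_S2 + 1/16*a_S3 + 1/4*a_S4 + 1/8*a_S5
  a_S4 = 1/16*a_S0 + 1/8*a_S1 + 1/8*a_S2 + 3/16*a_S3 + 1/4*a_S4 + 1/4*a_S5

Substituting a_S0 = 1 and a_S5 = 0, rearrange to (I - Q) a = r where r[i] = P(i -> S0):
  [13/16, -1/8, -5/16, -1/16] . (a_S1, a_S2, a_S3, a_S4) = 5/16
  [-1/4, 3/4, -5/16, -1/16] . (a_S1, a_S2, a_S3, a_S4) = 1/16
  [-1/4, -5/16, 15/16, -1/4] . (a_S1, a_S2, a_S3, a_S4) = 0
  [-1/8, -1/8, -3/16, 3/4] . (a_S1, a_S2, a_S3, a_S4) = 1/16

Solving yields:
  a_S1 = 1338/1973
  a_S2 = 1061/1973
  a_S3 = 6457/13811
  a_S4 = 5564/13811

Starting state is S2, so the absorption probability is a_S2 = 1061/1973.

Answer: 1061/1973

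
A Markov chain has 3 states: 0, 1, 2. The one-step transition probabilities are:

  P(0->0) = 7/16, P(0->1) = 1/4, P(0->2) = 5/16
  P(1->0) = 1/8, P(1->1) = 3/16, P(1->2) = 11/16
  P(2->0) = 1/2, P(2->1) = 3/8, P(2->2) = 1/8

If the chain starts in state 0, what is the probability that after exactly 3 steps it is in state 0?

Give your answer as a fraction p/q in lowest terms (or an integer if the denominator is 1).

Answer: 1531/4096

Derivation:
Computing P^3 by repeated multiplication:
P^1 =
  0: [7/16, 1/4, 5/16]
  1: [1/8, 3/16, 11/16]
  2: [1/2, 3/8, 1/8]
P^2 =
  0: [97/256, 35/128, 89/256]
  1: [27/64, 83/256, 65/256]
  2: [21/64, 31/128, 55/128]
P^3 =
  0: [1531/4096, 283/1024, 1433/4096]
  1: [721/2048, 1071/4096, 1583/4096]
  2: [199/512, 591/2048, 661/2048]

(P^3)[0 -> 0] = 1531/4096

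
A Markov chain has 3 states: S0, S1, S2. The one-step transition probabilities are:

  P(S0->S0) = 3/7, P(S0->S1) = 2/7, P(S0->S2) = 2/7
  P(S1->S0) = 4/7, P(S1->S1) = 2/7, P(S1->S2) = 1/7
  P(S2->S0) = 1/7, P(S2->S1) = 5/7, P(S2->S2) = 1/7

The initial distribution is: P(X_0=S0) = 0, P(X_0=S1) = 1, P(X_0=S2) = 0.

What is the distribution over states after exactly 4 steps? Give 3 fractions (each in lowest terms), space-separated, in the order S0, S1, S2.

Propagating the distribution step by step (d_{t+1} = d_t * P):
d_0 = (S0=0, S1=1, S2=0)
  d_1[S0] = 0*3/7 + 1*4/7 + 0*1/7 = 4/7
  d_1[S1] = 0*2/7 + 1*2/7 + 0*5/7 = 2/7
  d_1[S2] = 0*2/7 + 1*1/7 + 0*1/7 = 1/7
d_1 = (S0=4/7, S1=2/7, S2=1/7)
  d_2[S0] = 4/7*3/7 + 2/7*4/7 + 1/7*1/7 = 3/7
  d_2[S1] = 4/7*2/7 + 2/7*2/7 + 1/7*5/7 = 17/49
  d_2[S2] = 4/7*2/7 + 2/7*1/7 + 1/7*1/7 = 11/49
d_2 = (S0=3/7, S1=17/49, S2=11/49)
  d_3[S0] = 3/7*3/7 + 17/49*4/7 + 11/49*1/7 = 142/343
  d_3[S1] = 3/7*2/7 + 17/49*2/7 + 11/49*5/7 = 131/343
  d_3[S2] = 3/7*2/7 + 17/49*1/7 + 11/49*1/7 = 10/49
d_3 = (S0=142/343, S1=131/343, S2=10/49)
  d_4[S0] = 142/343*3/7 + 131/343*4/7 + 10/49*1/7 = 1020/2401
  d_4[S1] = 142/343*2/7 + 131/343*2/7 + 10/49*5/7 = 128/343
  d_4[S2] = 142/343*2/7 + 131/343*1/7 + 10/49*1/7 = 485/2401
d_4 = (S0=1020/2401, S1=128/343, S2=485/2401)

Answer: 1020/2401 128/343 485/2401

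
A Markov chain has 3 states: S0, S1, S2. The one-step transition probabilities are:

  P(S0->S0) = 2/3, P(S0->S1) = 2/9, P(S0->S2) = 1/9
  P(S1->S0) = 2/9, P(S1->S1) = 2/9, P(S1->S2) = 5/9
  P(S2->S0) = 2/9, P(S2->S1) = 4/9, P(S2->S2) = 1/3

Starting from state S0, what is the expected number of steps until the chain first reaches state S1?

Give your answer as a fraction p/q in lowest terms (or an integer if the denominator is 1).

Let h_i = expected steps to first reach S1 from state i.
Boundary: h_S1 = 0.
First-step equations for the other states:
  h_S0 = 1 + 2/3*h_S0 + 2/9*h_S1 + 1/9*h_S2
  h_S2 = 1 + 2/9*h_S0 + 4/9*h_S1 + 1/3*h_S2

Substituting h_S1 = 0 and rearranging gives the linear system (I - Q) h = 1:
  [1/3, -1/9] . (h_S0, h_S2) = 1
  [-2/9, 2/3] . (h_S0, h_S2) = 1

Solving yields:
  h_S0 = 63/16
  h_S2 = 45/16

Starting state is S0, so the expected hitting time is h_S0 = 63/16.

Answer: 63/16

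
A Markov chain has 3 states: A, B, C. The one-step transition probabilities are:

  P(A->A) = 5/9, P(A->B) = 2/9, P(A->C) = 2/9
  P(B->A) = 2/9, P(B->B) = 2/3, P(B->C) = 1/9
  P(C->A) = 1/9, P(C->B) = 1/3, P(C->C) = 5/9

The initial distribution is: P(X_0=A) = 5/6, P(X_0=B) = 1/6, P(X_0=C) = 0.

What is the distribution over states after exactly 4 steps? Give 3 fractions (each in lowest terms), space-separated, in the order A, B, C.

Answer: 1303/4374 8614/19683 10411/39366

Derivation:
Propagating the distribution step by step (d_{t+1} = d_t * P):
d_0 = (A=5/6, B=1/6, C=0)
  d_1[A] = 5/6*5/9 + 1/6*2/9 + 0*1/9 = 1/2
  d_1[B] = 5/6*2/9 + 1/6*2/3 + 0*1/3 = 8/27
  d_1[C] = 5/6*2/9 + 1/6*1/9 + 0*5/9 = 11/54
d_1 = (A=1/2, B=8/27, C=11/54)
  d_2[A] = 1/2*5/9 + 8/27*2/9 + 11/54*1/9 = 89/243
  d_2[B] = 1/2*2/9 + 8/27*2/3 + 11/54*1/3 = 61/162
  d_2[C] = 1/2*2/9 + 8/27*1/9 + 11/54*5/9 = 125/486
d_2 = (A=89/243, B=61/162, C=125/486)
  d_3[A] = 89/243*5/9 + 61/162*2/9 + 125/486*1/9 = 1381/4374
  d_3[B] = 89/243*2/9 + 61/162*2/3 + 125/486*1/3 = 1829/4374
  d_3[C] = 89/243*2/9 + 61/162*1/9 + 125/486*5/9 = 194/729
d_3 = (A=1381/4374, B=1829/4374, C=194/729)
  d_4[A] = 1381/4374*5/9 + 1829/4374*2/9 + 194/729*1/9 = 1303/4374
  d_4[B] = 1381/4374*2/9 + 1829/4374*2/3 + 194/729*1/3 = 8614/19683
  d_4[C] = 1381/4374*2/9 + 1829/4374*1/9 + 194/729*5/9 = 10411/39366
d_4 = (A=1303/4374, B=8614/19683, C=10411/39366)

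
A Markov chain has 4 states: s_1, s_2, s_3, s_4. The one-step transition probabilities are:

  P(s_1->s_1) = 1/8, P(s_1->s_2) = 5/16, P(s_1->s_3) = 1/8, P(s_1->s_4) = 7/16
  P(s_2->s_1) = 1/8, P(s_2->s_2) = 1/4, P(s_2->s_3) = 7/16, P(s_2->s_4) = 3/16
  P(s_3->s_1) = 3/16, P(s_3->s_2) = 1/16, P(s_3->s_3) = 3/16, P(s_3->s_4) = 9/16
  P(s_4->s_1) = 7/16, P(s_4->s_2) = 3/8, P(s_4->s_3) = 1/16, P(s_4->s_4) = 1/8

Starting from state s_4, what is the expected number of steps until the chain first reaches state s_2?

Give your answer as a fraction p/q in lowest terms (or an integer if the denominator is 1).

Let h_i = expected steps to first reach s_2 from state i.
Boundary: h_s_2 = 0.
First-step equations for the other states:
  h_s_1 = 1 + 1/8*h_s_1 + 5/16*h_s_2 + 1/8*h_s_3 + 7/16*h_s_4
  h_s_3 = 1 + 3/16*h_s_1 + 1/16*h_s_2 + 3/16*h_s_3 + 9/16*h_s_4
  h_s_4 = 1 + 7/16*h_s_1 + 3/8*h_s_2 + 1/16*h_s_3 + 1/8*h_s_4

Substituting h_s_2 = 0 and rearranging gives the linear system (I - Q) h = 1:
  [7/8, -1/8, -7/16] . (h_s_1, h_s_3, h_s_4) = 1
  [-3/16, 13/16, -9/16] . (h_s_1, h_s_3, h_s_4) = 1
  [-7/16, -1/16, 7/8] . (h_s_1, h_s_3, h_s_4) = 1

Solving yields:
  h_s_1 = 2536/777
  h_s_3 = 152/37
  h_s_4 = 2384/777

Starting state is s_4, so the expected hitting time is h_s_4 = 2384/777.

Answer: 2384/777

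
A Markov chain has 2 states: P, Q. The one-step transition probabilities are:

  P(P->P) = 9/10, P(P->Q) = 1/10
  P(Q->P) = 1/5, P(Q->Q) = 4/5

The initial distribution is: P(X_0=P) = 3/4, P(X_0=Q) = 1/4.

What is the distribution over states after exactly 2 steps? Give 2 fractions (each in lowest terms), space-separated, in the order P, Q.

Answer: 283/400 117/400

Derivation:
Propagating the distribution step by step (d_{t+1} = d_t * P):
d_0 = (P=3/4, Q=1/4)
  d_1[P] = 3/4*9/10 + 1/4*1/5 = 29/40
  d_1[Q] = 3/4*1/10 + 1/4*4/5 = 11/40
d_1 = (P=29/40, Q=11/40)
  d_2[P] = 29/40*9/10 + 11/40*1/5 = 283/400
  d_2[Q] = 29/40*1/10 + 11/40*4/5 = 117/400
d_2 = (P=283/400, Q=117/400)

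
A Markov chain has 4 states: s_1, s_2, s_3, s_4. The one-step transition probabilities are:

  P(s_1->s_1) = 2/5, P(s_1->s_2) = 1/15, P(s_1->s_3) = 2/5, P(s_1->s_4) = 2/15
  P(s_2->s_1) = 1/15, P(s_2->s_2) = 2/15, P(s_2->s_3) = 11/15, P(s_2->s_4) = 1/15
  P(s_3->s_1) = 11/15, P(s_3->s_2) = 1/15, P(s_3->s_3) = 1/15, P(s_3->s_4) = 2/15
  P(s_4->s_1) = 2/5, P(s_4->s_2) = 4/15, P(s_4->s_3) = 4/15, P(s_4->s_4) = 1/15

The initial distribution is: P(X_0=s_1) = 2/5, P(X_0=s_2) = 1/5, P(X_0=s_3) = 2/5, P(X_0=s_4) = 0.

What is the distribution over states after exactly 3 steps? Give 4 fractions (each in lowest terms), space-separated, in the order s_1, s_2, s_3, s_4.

Propagating the distribution step by step (d_{t+1} = d_t * P):
d_0 = (s_1=2/5, s_2=1/5, s_3=2/5, s_4=0)
  d_1[s_1] = 2/5*2/5 + 1/5*1/15 + 2/5*11/15 + 0*2/5 = 7/15
  d_1[s_2] = 2/5*1/15 + 1/5*2/15 + 2/5*1/15 + 0*4/15 = 2/25
  d_1[s_3] = 2/5*2/5 + 1/5*11/15 + 2/5*1/15 + 0*4/15 = 1/3
  d_1[s_4] = 2/5*2/15 + 1/5*1/15 + 2/5*2/15 + 0*1/15 = 3/25
d_1 = (s_1=7/15, s_2=2/25, s_3=1/3, s_4=3/25)
  d_2[s_1] = 7/15*2/5 + 2/25*1/15 + 1/3*11/15 + 3/25*2/5 = 109/225
  d_2[s_2] = 7/15*1/15 + 2/25*2/15 + 1/3*1/15 + 3/25*4/15 = 12/125
  d_2[s_3] = 7/15*2/5 + 2/25*11/15 + 1/3*1/15 + 3/25*4/15 = 337/1125
  d_2[s_4] = 7/15*2/15 + 2/25*1/15 + 1/3*2/15 + 3/25*1/15 = 3/25
d_2 = (s_1=109/225, s_2=12/125, s_3=337/1125, s_4=3/25)
  d_3[s_1] = 109/225*2/5 + 12/125*1/15 + 337/1125*11/15 + 3/25*2/5 = 1579/3375
  d_3[s_2] = 109/225*1/15 + 12/125*2/15 + 337/1125*1/15 + 3/25*4/15 = 182/1875
  d_3[s_3] = 109/225*2/5 + 12/125*11/15 + 337/1125*1/15 + 3/25*4/15 = 1067/3375
  d_3[s_4] = 109/225*2/15 + 12/125*1/15 + 337/1125*2/15 + 3/25*1/15 = 223/1875
d_3 = (s_1=1579/3375, s_2=182/1875, s_3=1067/3375, s_4=223/1875)

Answer: 1579/3375 182/1875 1067/3375 223/1875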